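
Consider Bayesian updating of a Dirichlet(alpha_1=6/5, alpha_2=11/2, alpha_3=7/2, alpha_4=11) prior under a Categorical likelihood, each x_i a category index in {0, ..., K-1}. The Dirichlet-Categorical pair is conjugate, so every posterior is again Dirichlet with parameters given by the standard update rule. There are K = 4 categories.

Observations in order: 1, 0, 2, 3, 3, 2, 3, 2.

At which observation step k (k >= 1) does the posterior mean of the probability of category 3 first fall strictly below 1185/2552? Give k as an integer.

k = 3

obs 1: x=1 → posterior Dirichlet(6/5, 13/2, 7/2, 11)
obs 2: x=0 → posterior Dirichlet(11/5, 13/2, 7/2, 11)
obs 3: x=2 → posterior Dirichlet(11/5, 13/2, 9/2, 11)
obs 4: x=3 → posterior Dirichlet(11/5, 13/2, 9/2, 12)
obs 5: x=3 → posterior Dirichlet(11/5, 13/2, 9/2, 13)
obs 6: x=2 → posterior Dirichlet(11/5, 13/2, 11/2, 13)
obs 7: x=3 → posterior Dirichlet(11/5, 13/2, 11/2, 14)
obs 8: x=2 → posterior Dirichlet(11/5, 13/2, 13/2, 14)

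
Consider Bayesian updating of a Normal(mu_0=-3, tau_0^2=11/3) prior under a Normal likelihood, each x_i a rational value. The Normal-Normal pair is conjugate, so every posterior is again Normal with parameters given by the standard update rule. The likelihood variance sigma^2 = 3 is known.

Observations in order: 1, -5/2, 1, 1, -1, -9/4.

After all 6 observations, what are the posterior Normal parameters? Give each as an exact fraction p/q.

mu_0=-229/300, tau_0^2=11/25

obs 1: x=1 → posterior Normal(-4/5, 33/20)
obs 2: x=-5/2 → posterior Normal(-87/62, 33/31)
obs 3: x=1 → posterior Normal(-65/84, 11/14)
obs 4: x=1 → posterior Normal(-43/106, 33/53)
obs 5: x=-1 → posterior Normal(-65/128, 33/64)
obs 6: x=-9/4 → posterior Normal(-229/300, 11/25)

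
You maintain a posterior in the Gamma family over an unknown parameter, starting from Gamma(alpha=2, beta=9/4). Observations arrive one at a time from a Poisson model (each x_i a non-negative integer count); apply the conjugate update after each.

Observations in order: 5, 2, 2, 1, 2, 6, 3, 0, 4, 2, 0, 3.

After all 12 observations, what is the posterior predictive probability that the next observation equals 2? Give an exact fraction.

1302414692122249542387393200844021096732336663268467400712448/5025906331956386730429209354686389578016774520729003377125641

obs 1: x=5 → posterior Gamma(7, 13/4)
obs 2: x=2 → posterior Gamma(9, 17/4)
obs 3: x=2 → posterior Gamma(11, 21/4)
obs 4: x=1 → posterior Gamma(12, 25/4)
obs 5: x=2 → posterior Gamma(14, 29/4)
obs 6: x=6 → posterior Gamma(20, 33/4)
obs 7: x=3 → posterior Gamma(23, 37/4)
obs 8: x=0 → posterior Gamma(23, 41/4)
obs 9: x=4 → posterior Gamma(27, 45/4)
obs 10: x=2 → posterior Gamma(29, 49/4)
obs 11: x=0 → posterior Gamma(29, 53/4)
obs 12: x=3 → posterior Gamma(32, 57/4)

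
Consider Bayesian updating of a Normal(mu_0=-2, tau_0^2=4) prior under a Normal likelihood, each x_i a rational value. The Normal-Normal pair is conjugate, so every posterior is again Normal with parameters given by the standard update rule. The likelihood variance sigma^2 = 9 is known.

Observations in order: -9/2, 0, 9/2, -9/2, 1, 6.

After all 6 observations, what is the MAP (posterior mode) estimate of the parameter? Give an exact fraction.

-8/33

obs 1: x=-9/2 → posterior Normal(-36/13, 36/13)
obs 2: x=0 → posterior Normal(-36/17, 36/17)
obs 3: x=9/2 → posterior Normal(-6/7, 12/7)
obs 4: x=-9/2 → posterior Normal(-36/25, 36/25)
obs 5: x=1 → posterior Normal(-32/29, 36/29)
obs 6: x=6 → posterior Normal(-8/33, 12/11)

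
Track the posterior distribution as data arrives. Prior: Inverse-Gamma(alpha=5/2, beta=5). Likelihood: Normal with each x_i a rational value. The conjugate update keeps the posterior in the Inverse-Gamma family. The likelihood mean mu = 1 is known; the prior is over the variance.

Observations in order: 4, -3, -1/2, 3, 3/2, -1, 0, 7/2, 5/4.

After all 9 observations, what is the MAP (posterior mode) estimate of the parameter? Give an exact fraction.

845/256

obs 1: x=4 → posterior Inverse-Gamma(3, 19/2)
obs 2: x=-3 → posterior Inverse-Gamma(7/2, 35/2)
obs 3: x=-1/2 → posterior Inverse-Gamma(4, 149/8)
obs 4: x=3 → posterior Inverse-Gamma(9/2, 165/8)
obs 5: x=3/2 → posterior Inverse-Gamma(5, 83/4)
obs 6: x=-1 → posterior Inverse-Gamma(11/2, 91/4)
obs 7: x=0 → posterior Inverse-Gamma(6, 93/4)
obs 8: x=7/2 → posterior Inverse-Gamma(13/2, 211/8)
obs 9: x=5/4 → posterior Inverse-Gamma(7, 845/32)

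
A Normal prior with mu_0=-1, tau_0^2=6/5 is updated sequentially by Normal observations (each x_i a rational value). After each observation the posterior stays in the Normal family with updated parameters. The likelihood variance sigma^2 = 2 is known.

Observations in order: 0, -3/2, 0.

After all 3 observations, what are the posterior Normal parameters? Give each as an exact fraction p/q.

obs 1: x=0 → posterior Normal(-5/8, 3/4)
obs 2: x=-3/2 → posterior Normal(-19/22, 6/11)
obs 3: x=0 → posterior Normal(-19/28, 3/7)

mu_0=-19/28, tau_0^2=3/7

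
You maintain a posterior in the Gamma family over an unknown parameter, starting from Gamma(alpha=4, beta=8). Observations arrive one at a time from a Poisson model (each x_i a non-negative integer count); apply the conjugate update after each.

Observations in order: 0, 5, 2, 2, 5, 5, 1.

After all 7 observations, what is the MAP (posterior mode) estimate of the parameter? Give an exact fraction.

23/15

obs 1: x=0 → posterior Gamma(4, 9)
obs 2: x=5 → posterior Gamma(9, 10)
obs 3: x=2 → posterior Gamma(11, 11)
obs 4: x=2 → posterior Gamma(13, 12)
obs 5: x=5 → posterior Gamma(18, 13)
obs 6: x=5 → posterior Gamma(23, 14)
obs 7: x=1 → posterior Gamma(24, 15)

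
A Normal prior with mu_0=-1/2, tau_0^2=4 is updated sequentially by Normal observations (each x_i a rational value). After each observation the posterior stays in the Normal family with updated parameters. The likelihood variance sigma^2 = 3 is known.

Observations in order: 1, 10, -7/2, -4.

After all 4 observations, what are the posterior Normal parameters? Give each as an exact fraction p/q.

mu_0=25/38, tau_0^2=12/19

obs 1: x=1 → posterior Normal(5/14, 12/7)
obs 2: x=10 → posterior Normal(85/22, 12/11)
obs 3: x=-7/2 → posterior Normal(19/10, 4/5)
obs 4: x=-4 → posterior Normal(25/38, 12/19)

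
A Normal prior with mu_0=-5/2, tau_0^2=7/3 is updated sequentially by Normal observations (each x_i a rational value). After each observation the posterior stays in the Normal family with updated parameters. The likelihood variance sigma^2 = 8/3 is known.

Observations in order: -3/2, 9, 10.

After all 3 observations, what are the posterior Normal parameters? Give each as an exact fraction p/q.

obs 1: x=-3/2 → posterior Normal(-61/30, 56/45)
obs 2: x=9 → posterior Normal(65/44, 28/33)
obs 3: x=10 → posterior Normal(205/58, 56/87)

mu_0=205/58, tau_0^2=56/87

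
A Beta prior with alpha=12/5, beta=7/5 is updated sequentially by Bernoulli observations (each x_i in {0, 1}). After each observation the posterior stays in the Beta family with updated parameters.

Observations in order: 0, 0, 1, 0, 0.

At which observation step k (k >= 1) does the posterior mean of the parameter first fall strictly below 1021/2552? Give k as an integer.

obs 1: x=0 → posterior Beta(12/5, 12/5)
obs 2: x=0 → posterior Beta(12/5, 17/5)
obs 3: x=1 → posterior Beta(17/5, 17/5)
obs 4: x=0 → posterior Beta(17/5, 22/5)
obs 5: x=0 → posterior Beta(17/5, 27/5)

k = 5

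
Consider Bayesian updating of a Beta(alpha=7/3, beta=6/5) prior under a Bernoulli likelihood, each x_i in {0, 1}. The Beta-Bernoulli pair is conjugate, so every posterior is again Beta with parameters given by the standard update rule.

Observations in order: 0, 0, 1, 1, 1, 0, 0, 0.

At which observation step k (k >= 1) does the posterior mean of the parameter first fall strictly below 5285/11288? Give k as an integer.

obs 1: x=0 → posterior Beta(7/3, 11/5)
obs 2: x=0 → posterior Beta(7/3, 16/5)
obs 3: x=1 → posterior Beta(10/3, 16/5)
obs 4: x=1 → posterior Beta(13/3, 16/5)
obs 5: x=1 → posterior Beta(16/3, 16/5)
obs 6: x=0 → posterior Beta(16/3, 21/5)
obs 7: x=0 → posterior Beta(16/3, 26/5)
obs 8: x=0 → posterior Beta(16/3, 31/5)

k = 2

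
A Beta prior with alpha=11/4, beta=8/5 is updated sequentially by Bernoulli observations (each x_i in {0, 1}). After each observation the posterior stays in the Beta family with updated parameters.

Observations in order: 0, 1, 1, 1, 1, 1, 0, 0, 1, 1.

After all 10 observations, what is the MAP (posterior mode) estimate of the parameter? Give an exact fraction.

175/247

obs 1: x=0 → posterior Beta(11/4, 13/5)
obs 2: x=1 → posterior Beta(15/4, 13/5)
obs 3: x=1 → posterior Beta(19/4, 13/5)
obs 4: x=1 → posterior Beta(23/4, 13/5)
obs 5: x=1 → posterior Beta(27/4, 13/5)
obs 6: x=1 → posterior Beta(31/4, 13/5)
obs 7: x=0 → posterior Beta(31/4, 18/5)
obs 8: x=0 → posterior Beta(31/4, 23/5)
obs 9: x=1 → posterior Beta(35/4, 23/5)
obs 10: x=1 → posterior Beta(39/4, 23/5)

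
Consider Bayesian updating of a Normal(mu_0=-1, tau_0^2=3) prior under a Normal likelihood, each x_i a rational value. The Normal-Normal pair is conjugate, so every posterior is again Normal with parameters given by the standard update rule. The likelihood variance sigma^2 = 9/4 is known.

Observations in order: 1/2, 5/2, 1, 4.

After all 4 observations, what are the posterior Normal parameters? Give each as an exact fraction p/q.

obs 1: x=1/2 → posterior Normal(-1/7, 9/7)
obs 2: x=5/2 → posterior Normal(9/11, 9/11)
obs 3: x=1 → posterior Normal(13/15, 3/5)
obs 4: x=4 → posterior Normal(29/19, 9/19)

mu_0=29/19, tau_0^2=9/19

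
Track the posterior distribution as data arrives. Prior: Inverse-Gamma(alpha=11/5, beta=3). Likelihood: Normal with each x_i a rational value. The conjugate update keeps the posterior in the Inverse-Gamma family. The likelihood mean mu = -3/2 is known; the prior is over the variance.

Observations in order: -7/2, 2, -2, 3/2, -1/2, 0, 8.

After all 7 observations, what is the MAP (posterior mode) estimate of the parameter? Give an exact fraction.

obs 1: x=-7/2 → posterior Inverse-Gamma(27/10, 5)
obs 2: x=2 → posterior Inverse-Gamma(16/5, 89/8)
obs 3: x=-2 → posterior Inverse-Gamma(37/10, 45/4)
obs 4: x=3/2 → posterior Inverse-Gamma(21/5, 63/4)
obs 5: x=-1/2 → posterior Inverse-Gamma(47/10, 65/4)
obs 6: x=0 → posterior Inverse-Gamma(26/5, 139/8)
obs 7: x=8 → posterior Inverse-Gamma(57/10, 125/2)

625/67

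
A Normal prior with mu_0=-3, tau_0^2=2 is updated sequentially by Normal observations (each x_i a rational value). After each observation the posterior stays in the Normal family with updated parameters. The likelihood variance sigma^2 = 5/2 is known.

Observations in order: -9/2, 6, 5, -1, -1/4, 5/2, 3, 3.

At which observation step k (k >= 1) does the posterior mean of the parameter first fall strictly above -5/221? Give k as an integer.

k = 3

obs 1: x=-9/2 → posterior Normal(-11/3, 10/9)
obs 2: x=6 → posterior Normal(-9/13, 10/13)
obs 3: x=5 → posterior Normal(11/17, 10/17)
obs 4: x=-1 → posterior Normal(1/3, 10/21)
obs 5: x=-1/4 → posterior Normal(6/25, 2/5)
obs 6: x=5/2 → posterior Normal(16/29, 10/29)
obs 7: x=3 → posterior Normal(28/33, 10/33)
obs 8: x=3 → posterior Normal(40/37, 10/37)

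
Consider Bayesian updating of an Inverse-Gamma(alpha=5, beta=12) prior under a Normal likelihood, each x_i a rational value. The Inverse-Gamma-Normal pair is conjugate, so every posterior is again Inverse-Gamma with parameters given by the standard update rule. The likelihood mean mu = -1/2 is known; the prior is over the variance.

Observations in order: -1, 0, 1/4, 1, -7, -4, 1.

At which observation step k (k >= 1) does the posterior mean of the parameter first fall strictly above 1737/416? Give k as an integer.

obs 1: x=-1 → posterior Inverse-Gamma(11/2, 97/8)
obs 2: x=0 → posterior Inverse-Gamma(6, 49/4)
obs 3: x=1/4 → posterior Inverse-Gamma(13/2, 401/32)
obs 4: x=1 → posterior Inverse-Gamma(7, 437/32)
obs 5: x=-7 → posterior Inverse-Gamma(15/2, 1113/32)
obs 6: x=-4 → posterior Inverse-Gamma(8, 1309/32)
obs 7: x=1 → posterior Inverse-Gamma(17/2, 1345/32)

k = 5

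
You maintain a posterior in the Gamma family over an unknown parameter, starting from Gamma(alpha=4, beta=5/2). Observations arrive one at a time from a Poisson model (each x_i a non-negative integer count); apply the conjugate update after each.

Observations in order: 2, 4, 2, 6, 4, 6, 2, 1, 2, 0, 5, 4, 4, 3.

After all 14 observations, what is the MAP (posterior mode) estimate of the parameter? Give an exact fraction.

32/11

obs 1: x=2 → posterior Gamma(6, 7/2)
obs 2: x=4 → posterior Gamma(10, 9/2)
obs 3: x=2 → posterior Gamma(12, 11/2)
obs 4: x=6 → posterior Gamma(18, 13/2)
obs 5: x=4 → posterior Gamma(22, 15/2)
obs 6: x=6 → posterior Gamma(28, 17/2)
obs 7: x=2 → posterior Gamma(30, 19/2)
obs 8: x=1 → posterior Gamma(31, 21/2)
obs 9: x=2 → posterior Gamma(33, 23/2)
obs 10: x=0 → posterior Gamma(33, 25/2)
obs 11: x=5 → posterior Gamma(38, 27/2)
obs 12: x=4 → posterior Gamma(42, 29/2)
obs 13: x=4 → posterior Gamma(46, 31/2)
obs 14: x=3 → posterior Gamma(49, 33/2)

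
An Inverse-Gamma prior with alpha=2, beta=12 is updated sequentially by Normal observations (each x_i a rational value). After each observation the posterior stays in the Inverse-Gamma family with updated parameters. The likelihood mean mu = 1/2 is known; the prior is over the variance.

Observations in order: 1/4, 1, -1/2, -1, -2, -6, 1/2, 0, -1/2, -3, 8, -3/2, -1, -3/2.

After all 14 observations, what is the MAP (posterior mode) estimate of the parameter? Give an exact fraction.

2497/320

obs 1: x=1/4 → posterior Inverse-Gamma(5/2, 385/32)
obs 2: x=1 → posterior Inverse-Gamma(3, 389/32)
obs 3: x=-1/2 → posterior Inverse-Gamma(7/2, 405/32)
obs 4: x=-1 → posterior Inverse-Gamma(4, 441/32)
obs 5: x=-2 → posterior Inverse-Gamma(9/2, 541/32)
obs 6: x=-6 → posterior Inverse-Gamma(5, 1217/32)
obs 7: x=1/2 → posterior Inverse-Gamma(11/2, 1217/32)
obs 8: x=0 → posterior Inverse-Gamma(6, 1221/32)
obs 9: x=-1/2 → posterior Inverse-Gamma(13/2, 1237/32)
obs 10: x=-3 → posterior Inverse-Gamma(7, 1433/32)
obs 11: x=8 → posterior Inverse-Gamma(15/2, 2333/32)
obs 12: x=-3/2 → posterior Inverse-Gamma(8, 2397/32)
obs 13: x=-1 → posterior Inverse-Gamma(17/2, 2433/32)
obs 14: x=-3/2 → posterior Inverse-Gamma(9, 2497/32)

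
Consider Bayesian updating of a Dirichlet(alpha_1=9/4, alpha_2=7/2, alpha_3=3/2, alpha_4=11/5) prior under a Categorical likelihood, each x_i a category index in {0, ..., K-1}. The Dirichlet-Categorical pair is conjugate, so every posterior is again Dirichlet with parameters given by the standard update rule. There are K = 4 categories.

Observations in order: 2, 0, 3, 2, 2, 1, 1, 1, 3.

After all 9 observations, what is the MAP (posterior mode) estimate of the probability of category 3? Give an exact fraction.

64/289

obs 1: x=2 → posterior Dirichlet(9/4, 7/2, 5/2, 11/5)
obs 2: x=0 → posterior Dirichlet(13/4, 7/2, 5/2, 11/5)
obs 3: x=3 → posterior Dirichlet(13/4, 7/2, 5/2, 16/5)
obs 4: x=2 → posterior Dirichlet(13/4, 7/2, 7/2, 16/5)
obs 5: x=2 → posterior Dirichlet(13/4, 7/2, 9/2, 16/5)
obs 6: x=1 → posterior Dirichlet(13/4, 9/2, 9/2, 16/5)
obs 7: x=1 → posterior Dirichlet(13/4, 11/2, 9/2, 16/5)
obs 8: x=1 → posterior Dirichlet(13/4, 13/2, 9/2, 16/5)
obs 9: x=3 → posterior Dirichlet(13/4, 13/2, 9/2, 21/5)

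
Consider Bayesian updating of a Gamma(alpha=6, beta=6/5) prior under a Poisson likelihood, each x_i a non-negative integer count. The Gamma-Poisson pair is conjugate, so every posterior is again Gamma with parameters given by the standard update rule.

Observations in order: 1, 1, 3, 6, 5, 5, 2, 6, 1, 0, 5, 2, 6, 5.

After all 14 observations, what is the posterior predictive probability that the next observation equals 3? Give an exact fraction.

141057022618329865039446617322421597915696016475869165560285998455409808553833417687675160366411426037760000/675155121849745212129793196759870681725592001960937203444022441244641816765582369161757600591162976283304329

obs 1: x=1 → posterior Gamma(7, 11/5)
obs 2: x=1 → posterior Gamma(8, 16/5)
obs 3: x=3 → posterior Gamma(11, 21/5)
obs 4: x=6 → posterior Gamma(17, 26/5)
obs 5: x=5 → posterior Gamma(22, 31/5)
obs 6: x=5 → posterior Gamma(27, 36/5)
obs 7: x=2 → posterior Gamma(29, 41/5)
obs 8: x=6 → posterior Gamma(35, 46/5)
obs 9: x=1 → posterior Gamma(36, 51/5)
obs 10: x=0 → posterior Gamma(36, 56/5)
obs 11: x=5 → posterior Gamma(41, 61/5)
obs 12: x=2 → posterior Gamma(43, 66/5)
obs 13: x=6 → posterior Gamma(49, 71/5)
obs 14: x=5 → posterior Gamma(54, 76/5)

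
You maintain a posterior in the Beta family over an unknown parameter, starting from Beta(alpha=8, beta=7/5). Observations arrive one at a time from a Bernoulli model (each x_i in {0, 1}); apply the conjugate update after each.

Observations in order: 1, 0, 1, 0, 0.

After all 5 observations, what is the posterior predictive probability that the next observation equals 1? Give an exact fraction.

25/36

obs 1: x=1 → posterior Beta(9, 7/5)
obs 2: x=0 → posterior Beta(9, 12/5)
obs 3: x=1 → posterior Beta(10, 12/5)
obs 4: x=0 → posterior Beta(10, 17/5)
obs 5: x=0 → posterior Beta(10, 22/5)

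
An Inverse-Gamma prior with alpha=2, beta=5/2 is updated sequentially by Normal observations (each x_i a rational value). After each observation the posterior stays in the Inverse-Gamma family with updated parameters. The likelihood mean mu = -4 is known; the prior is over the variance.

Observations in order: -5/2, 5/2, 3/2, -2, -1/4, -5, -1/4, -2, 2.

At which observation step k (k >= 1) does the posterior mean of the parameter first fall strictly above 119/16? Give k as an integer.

k = 2

obs 1: x=-5/2 → posterior Inverse-Gamma(5/2, 29/8)
obs 2: x=5/2 → posterior Inverse-Gamma(3, 99/4)
obs 3: x=3/2 → posterior Inverse-Gamma(7/2, 319/8)
obs 4: x=-2 → posterior Inverse-Gamma(4, 335/8)
obs 5: x=-1/4 → posterior Inverse-Gamma(9/2, 1565/32)
obs 6: x=-5 → posterior Inverse-Gamma(5, 1581/32)
obs 7: x=-1/4 → posterior Inverse-Gamma(11/2, 903/16)
obs 8: x=-2 → posterior Inverse-Gamma(6, 935/16)
obs 9: x=2 → posterior Inverse-Gamma(13/2, 1223/16)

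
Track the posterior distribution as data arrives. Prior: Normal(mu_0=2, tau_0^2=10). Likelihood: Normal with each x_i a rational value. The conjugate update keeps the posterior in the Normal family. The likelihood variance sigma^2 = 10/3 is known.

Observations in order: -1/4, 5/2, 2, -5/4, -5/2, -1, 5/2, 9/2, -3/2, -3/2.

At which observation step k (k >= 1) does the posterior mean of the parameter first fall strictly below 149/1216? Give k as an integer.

obs 1: x=-1/4 → posterior Normal(5/16, 5/2)
obs 2: x=5/2 → posterior Normal(5/4, 10/7)
obs 3: x=2 → posterior Normal(59/40, 1)
obs 4: x=-5/4 → posterior Normal(11/13, 10/13)
obs 5: x=-5/2 → posterior Normal(7/32, 5/8)
obs 6: x=-1 → posterior Normal(1/38, 10/19)
obs 7: x=5/2 → posterior Normal(4/11, 5/11)
obs 8: x=9/2 → posterior Normal(43/50, 2/5)
obs 9: x=-3/2 → posterior Normal(17/28, 5/14)
obs 10: x=-3/2 → posterior Normal(25/62, 10/31)

k = 6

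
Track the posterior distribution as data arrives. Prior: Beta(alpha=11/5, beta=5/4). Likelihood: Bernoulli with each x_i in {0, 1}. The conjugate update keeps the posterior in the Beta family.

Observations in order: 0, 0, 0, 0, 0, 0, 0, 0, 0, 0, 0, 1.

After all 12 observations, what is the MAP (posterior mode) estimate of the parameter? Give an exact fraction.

44/269

obs 1: x=0 → posterior Beta(11/5, 9/4)
obs 2: x=0 → posterior Beta(11/5, 13/4)
obs 3: x=0 → posterior Beta(11/5, 17/4)
obs 4: x=0 → posterior Beta(11/5, 21/4)
obs 5: x=0 → posterior Beta(11/5, 25/4)
obs 6: x=0 → posterior Beta(11/5, 29/4)
obs 7: x=0 → posterior Beta(11/5, 33/4)
obs 8: x=0 → posterior Beta(11/5, 37/4)
obs 9: x=0 → posterior Beta(11/5, 41/4)
obs 10: x=0 → posterior Beta(11/5, 45/4)
obs 11: x=0 → posterior Beta(11/5, 49/4)
obs 12: x=1 → posterior Beta(16/5, 49/4)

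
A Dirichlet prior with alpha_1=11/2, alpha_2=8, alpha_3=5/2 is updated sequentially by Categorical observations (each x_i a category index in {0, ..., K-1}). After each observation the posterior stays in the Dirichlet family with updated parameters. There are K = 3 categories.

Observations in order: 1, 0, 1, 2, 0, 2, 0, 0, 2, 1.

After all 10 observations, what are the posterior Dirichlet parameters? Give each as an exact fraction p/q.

obs 1: x=1 → posterior Dirichlet(11/2, 9, 5/2)
obs 2: x=0 → posterior Dirichlet(13/2, 9, 5/2)
obs 3: x=1 → posterior Dirichlet(13/2, 10, 5/2)
obs 4: x=2 → posterior Dirichlet(13/2, 10, 7/2)
obs 5: x=0 → posterior Dirichlet(15/2, 10, 7/2)
obs 6: x=2 → posterior Dirichlet(15/2, 10, 9/2)
obs 7: x=0 → posterior Dirichlet(17/2, 10, 9/2)
obs 8: x=0 → posterior Dirichlet(19/2, 10, 9/2)
obs 9: x=2 → posterior Dirichlet(19/2, 10, 11/2)
obs 10: x=1 → posterior Dirichlet(19/2, 11, 11/2)

alpha_1=19/2, alpha_2=11, alpha_3=11/2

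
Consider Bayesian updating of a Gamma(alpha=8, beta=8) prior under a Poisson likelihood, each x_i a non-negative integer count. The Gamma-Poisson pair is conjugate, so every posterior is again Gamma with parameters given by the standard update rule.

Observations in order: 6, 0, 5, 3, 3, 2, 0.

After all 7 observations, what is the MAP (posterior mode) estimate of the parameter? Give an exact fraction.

26/15

obs 1: x=6 → posterior Gamma(14, 9)
obs 2: x=0 → posterior Gamma(14, 10)
obs 3: x=5 → posterior Gamma(19, 11)
obs 4: x=3 → posterior Gamma(22, 12)
obs 5: x=3 → posterior Gamma(25, 13)
obs 6: x=2 → posterior Gamma(27, 14)
obs 7: x=0 → posterior Gamma(27, 15)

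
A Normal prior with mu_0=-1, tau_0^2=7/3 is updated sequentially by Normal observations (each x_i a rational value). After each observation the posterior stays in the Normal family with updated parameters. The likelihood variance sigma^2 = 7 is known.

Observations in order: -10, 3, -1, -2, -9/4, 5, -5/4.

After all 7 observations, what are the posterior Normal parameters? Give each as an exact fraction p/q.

mu_0=-23/20, tau_0^2=7/10

obs 1: x=-10 → posterior Normal(-13/4, 7/4)
obs 2: x=3 → posterior Normal(-2, 7/5)
obs 3: x=-1 → posterior Normal(-11/6, 7/6)
obs 4: x=-2 → posterior Normal(-13/7, 1)
obs 5: x=-9/4 → posterior Normal(-61/32, 7/8)
obs 6: x=5 → posterior Normal(-41/36, 7/9)
obs 7: x=-5/4 → posterior Normal(-23/20, 7/10)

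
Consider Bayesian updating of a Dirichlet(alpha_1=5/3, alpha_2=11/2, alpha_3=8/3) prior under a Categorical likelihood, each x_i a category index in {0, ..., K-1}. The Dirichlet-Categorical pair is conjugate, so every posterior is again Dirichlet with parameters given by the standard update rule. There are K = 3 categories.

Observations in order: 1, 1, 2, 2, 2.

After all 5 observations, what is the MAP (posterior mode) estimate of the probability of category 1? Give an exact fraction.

39/71

obs 1: x=1 → posterior Dirichlet(5/3, 13/2, 8/3)
obs 2: x=1 → posterior Dirichlet(5/3, 15/2, 8/3)
obs 3: x=2 → posterior Dirichlet(5/3, 15/2, 11/3)
obs 4: x=2 → posterior Dirichlet(5/3, 15/2, 14/3)
obs 5: x=2 → posterior Dirichlet(5/3, 15/2, 17/3)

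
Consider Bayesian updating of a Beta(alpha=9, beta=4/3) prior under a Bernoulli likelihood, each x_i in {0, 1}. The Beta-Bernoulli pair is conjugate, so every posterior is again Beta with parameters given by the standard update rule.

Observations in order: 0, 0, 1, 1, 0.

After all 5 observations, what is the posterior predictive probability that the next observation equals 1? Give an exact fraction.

33/46

obs 1: x=0 → posterior Beta(9, 7/3)
obs 2: x=0 → posterior Beta(9, 10/3)
obs 3: x=1 → posterior Beta(10, 10/3)
obs 4: x=1 → posterior Beta(11, 10/3)
obs 5: x=0 → posterior Beta(11, 13/3)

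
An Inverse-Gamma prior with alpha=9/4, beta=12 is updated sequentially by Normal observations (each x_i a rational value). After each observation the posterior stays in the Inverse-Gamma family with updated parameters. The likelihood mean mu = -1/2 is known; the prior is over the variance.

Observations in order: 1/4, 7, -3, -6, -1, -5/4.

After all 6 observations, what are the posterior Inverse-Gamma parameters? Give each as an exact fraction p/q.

alpha=21/4, beta=945/16

obs 1: x=1/4 → posterior Inverse-Gamma(11/4, 393/32)
obs 2: x=7 → posterior Inverse-Gamma(13/4, 1293/32)
obs 3: x=-3 → posterior Inverse-Gamma(15/4, 1393/32)
obs 4: x=-6 → posterior Inverse-Gamma(17/4, 1877/32)
obs 5: x=-1 → posterior Inverse-Gamma(19/4, 1881/32)
obs 6: x=-5/4 → posterior Inverse-Gamma(21/4, 945/16)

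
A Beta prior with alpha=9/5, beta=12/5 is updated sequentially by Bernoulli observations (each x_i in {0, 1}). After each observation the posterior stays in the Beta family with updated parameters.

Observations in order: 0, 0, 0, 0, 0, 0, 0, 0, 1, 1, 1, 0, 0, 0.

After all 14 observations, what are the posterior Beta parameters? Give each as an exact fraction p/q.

obs 1: x=0 → posterior Beta(9/5, 17/5)
obs 2: x=0 → posterior Beta(9/5, 22/5)
obs 3: x=0 → posterior Beta(9/5, 27/5)
obs 4: x=0 → posterior Beta(9/5, 32/5)
obs 5: x=0 → posterior Beta(9/5, 37/5)
obs 6: x=0 → posterior Beta(9/5, 42/5)
obs 7: x=0 → posterior Beta(9/5, 47/5)
obs 8: x=0 → posterior Beta(9/5, 52/5)
obs 9: x=1 → posterior Beta(14/5, 52/5)
obs 10: x=1 → posterior Beta(19/5, 52/5)
obs 11: x=1 → posterior Beta(24/5, 52/5)
obs 12: x=0 → posterior Beta(24/5, 57/5)
obs 13: x=0 → posterior Beta(24/5, 62/5)
obs 14: x=0 → posterior Beta(24/5, 67/5)

alpha=24/5, beta=67/5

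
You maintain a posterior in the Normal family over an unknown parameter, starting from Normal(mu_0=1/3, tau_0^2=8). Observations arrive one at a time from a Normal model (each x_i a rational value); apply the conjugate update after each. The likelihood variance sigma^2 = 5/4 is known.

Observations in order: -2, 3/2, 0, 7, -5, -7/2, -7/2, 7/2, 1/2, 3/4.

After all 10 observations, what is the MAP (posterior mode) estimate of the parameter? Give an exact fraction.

obs 1: x=-2 → posterior Normal(-187/111, 40/37)
obs 2: x=3/2 → posterior Normal(-43/207, 40/69)
obs 3: x=0 → posterior Normal(-43/303, 40/101)
obs 4: x=7 → posterior Normal(629/399, 40/133)
obs 5: x=-5 → posterior Normal(149/495, 8/33)
obs 6: x=-7/2 → posterior Normal(-187/591, 40/197)
obs 7: x=-7/2 → posterior Normal(-523/687, 40/229)
obs 8: x=7/2 → posterior Normal(-187/783, 40/261)
obs 9: x=1/2 → posterior Normal(-139/879, 40/293)
obs 10: x=3/4 → posterior Normal(-67/975, 8/65)

-67/975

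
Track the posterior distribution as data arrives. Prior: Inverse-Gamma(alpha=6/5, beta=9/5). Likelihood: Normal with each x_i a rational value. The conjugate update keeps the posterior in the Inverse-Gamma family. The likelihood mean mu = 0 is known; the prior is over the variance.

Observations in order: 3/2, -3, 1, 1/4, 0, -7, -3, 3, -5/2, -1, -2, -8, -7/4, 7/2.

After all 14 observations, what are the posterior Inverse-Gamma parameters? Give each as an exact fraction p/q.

obs 1: x=3/2 → posterior Inverse-Gamma(17/10, 117/40)
obs 2: x=-3 → posterior Inverse-Gamma(11/5, 297/40)
obs 3: x=1 → posterior Inverse-Gamma(27/10, 317/40)
obs 4: x=1/4 → posterior Inverse-Gamma(16/5, 1273/160)
obs 5: x=0 → posterior Inverse-Gamma(37/10, 1273/160)
obs 6: x=-7 → posterior Inverse-Gamma(21/5, 5193/160)
obs 7: x=-3 → posterior Inverse-Gamma(47/10, 5913/160)
obs 8: x=3 → posterior Inverse-Gamma(26/5, 6633/160)
obs 9: x=-5/2 → posterior Inverse-Gamma(57/10, 7133/160)
obs 10: x=-1 → posterior Inverse-Gamma(31/5, 7213/160)
obs 11: x=-2 → posterior Inverse-Gamma(67/10, 7533/160)
obs 12: x=-8 → posterior Inverse-Gamma(36/5, 12653/160)
obs 13: x=-7/4 → posterior Inverse-Gamma(77/10, 6449/80)
obs 14: x=7/2 → posterior Inverse-Gamma(41/5, 6939/80)

alpha=41/5, beta=6939/80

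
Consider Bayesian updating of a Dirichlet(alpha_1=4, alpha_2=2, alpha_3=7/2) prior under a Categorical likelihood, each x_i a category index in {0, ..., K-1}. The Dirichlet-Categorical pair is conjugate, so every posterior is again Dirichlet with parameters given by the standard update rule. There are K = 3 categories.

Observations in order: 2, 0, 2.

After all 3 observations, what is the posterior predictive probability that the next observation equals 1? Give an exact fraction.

4/25

obs 1: x=2 → posterior Dirichlet(4, 2, 9/2)
obs 2: x=0 → posterior Dirichlet(5, 2, 9/2)
obs 3: x=2 → posterior Dirichlet(5, 2, 11/2)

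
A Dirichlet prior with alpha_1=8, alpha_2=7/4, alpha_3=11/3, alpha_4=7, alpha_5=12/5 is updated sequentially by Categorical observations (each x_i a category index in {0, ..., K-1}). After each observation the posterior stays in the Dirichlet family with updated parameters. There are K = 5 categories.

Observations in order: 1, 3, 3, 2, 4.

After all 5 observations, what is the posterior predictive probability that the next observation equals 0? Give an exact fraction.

480/1669

obs 1: x=1 → posterior Dirichlet(8, 11/4, 11/3, 7, 12/5)
obs 2: x=3 → posterior Dirichlet(8, 11/4, 11/3, 8, 12/5)
obs 3: x=3 → posterior Dirichlet(8, 11/4, 11/3, 9, 12/5)
obs 4: x=2 → posterior Dirichlet(8, 11/4, 14/3, 9, 12/5)
obs 5: x=4 → posterior Dirichlet(8, 11/4, 14/3, 9, 17/5)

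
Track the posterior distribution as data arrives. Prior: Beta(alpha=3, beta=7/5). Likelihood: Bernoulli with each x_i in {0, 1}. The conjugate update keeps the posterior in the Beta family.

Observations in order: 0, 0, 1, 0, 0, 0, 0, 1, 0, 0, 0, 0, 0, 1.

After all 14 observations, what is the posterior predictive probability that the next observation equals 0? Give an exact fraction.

31/46

obs 1: x=0 → posterior Beta(3, 12/5)
obs 2: x=0 → posterior Beta(3, 17/5)
obs 3: x=1 → posterior Beta(4, 17/5)
obs 4: x=0 → posterior Beta(4, 22/5)
obs 5: x=0 → posterior Beta(4, 27/5)
obs 6: x=0 → posterior Beta(4, 32/5)
obs 7: x=0 → posterior Beta(4, 37/5)
obs 8: x=1 → posterior Beta(5, 37/5)
obs 9: x=0 → posterior Beta(5, 42/5)
obs 10: x=0 → posterior Beta(5, 47/5)
obs 11: x=0 → posterior Beta(5, 52/5)
obs 12: x=0 → posterior Beta(5, 57/5)
obs 13: x=0 → posterior Beta(5, 62/5)
obs 14: x=1 → posterior Beta(6, 62/5)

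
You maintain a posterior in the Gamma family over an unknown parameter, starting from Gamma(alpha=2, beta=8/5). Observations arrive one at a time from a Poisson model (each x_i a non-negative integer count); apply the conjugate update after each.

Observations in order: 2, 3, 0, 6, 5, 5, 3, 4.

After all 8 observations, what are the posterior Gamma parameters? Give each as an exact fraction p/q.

alpha=30, beta=48/5

obs 1: x=2 → posterior Gamma(4, 13/5)
obs 2: x=3 → posterior Gamma(7, 18/5)
obs 3: x=0 → posterior Gamma(7, 23/5)
obs 4: x=6 → posterior Gamma(13, 28/5)
obs 5: x=5 → posterior Gamma(18, 33/5)
obs 6: x=5 → posterior Gamma(23, 38/5)
obs 7: x=3 → posterior Gamma(26, 43/5)
obs 8: x=4 → posterior Gamma(30, 48/5)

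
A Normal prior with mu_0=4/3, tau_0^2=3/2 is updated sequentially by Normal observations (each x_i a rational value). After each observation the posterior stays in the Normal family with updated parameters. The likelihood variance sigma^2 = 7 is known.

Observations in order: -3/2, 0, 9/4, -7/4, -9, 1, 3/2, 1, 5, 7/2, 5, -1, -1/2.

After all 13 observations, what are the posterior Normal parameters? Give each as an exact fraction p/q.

obs 1: x=-3/2 → posterior Normal(5/6, 21/17)
obs 2: x=0 → posterior Normal(17/24, 21/20)
obs 3: x=9/4 → posterior Normal(251/276, 21/23)
obs 4: x=-7/4 → posterior Normal(47/78, 21/26)
obs 5: x=-9 → posterior Normal(-34/87, 21/29)
obs 6: x=1 → posterior Normal(-25/96, 21/32)
obs 7: x=3/2 → posterior Normal(-23/210, 3/5)
obs 8: x=1 → posterior Normal(-5/228, 21/38)
obs 9: x=5 → posterior Normal(85/246, 21/41)
obs 10: x=7/2 → posterior Normal(37/66, 21/44)
obs 11: x=5 → posterior Normal(119/141, 21/47)
obs 12: x=-1 → posterior Normal(11/15, 21/50)
obs 13: x=-1/2 → posterior Normal(211/318, 21/53)

mu_0=211/318, tau_0^2=21/53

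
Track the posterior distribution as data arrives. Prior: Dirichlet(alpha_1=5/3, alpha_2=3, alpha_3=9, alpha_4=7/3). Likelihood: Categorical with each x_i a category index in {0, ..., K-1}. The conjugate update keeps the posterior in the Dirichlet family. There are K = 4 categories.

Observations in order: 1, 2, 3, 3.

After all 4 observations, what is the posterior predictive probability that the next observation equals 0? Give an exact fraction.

obs 1: x=1 → posterior Dirichlet(5/3, 4, 9, 7/3)
obs 2: x=2 → posterior Dirichlet(5/3, 4, 10, 7/3)
obs 3: x=3 → posterior Dirichlet(5/3, 4, 10, 10/3)
obs 4: x=3 → posterior Dirichlet(5/3, 4, 10, 13/3)

1/12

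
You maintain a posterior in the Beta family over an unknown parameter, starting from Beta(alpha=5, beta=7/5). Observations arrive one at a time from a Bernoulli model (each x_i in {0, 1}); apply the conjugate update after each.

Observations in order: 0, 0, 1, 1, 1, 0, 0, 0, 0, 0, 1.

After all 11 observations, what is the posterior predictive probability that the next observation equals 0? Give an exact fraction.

obs 1: x=0 → posterior Beta(5, 12/5)
obs 2: x=0 → posterior Beta(5, 17/5)
obs 3: x=1 → posterior Beta(6, 17/5)
obs 4: x=1 → posterior Beta(7, 17/5)
obs 5: x=1 → posterior Beta(8, 17/5)
obs 6: x=0 → posterior Beta(8, 22/5)
obs 7: x=0 → posterior Beta(8, 27/5)
obs 8: x=0 → posterior Beta(8, 32/5)
obs 9: x=0 → posterior Beta(8, 37/5)
obs 10: x=0 → posterior Beta(8, 42/5)
obs 11: x=1 → posterior Beta(9, 42/5)

14/29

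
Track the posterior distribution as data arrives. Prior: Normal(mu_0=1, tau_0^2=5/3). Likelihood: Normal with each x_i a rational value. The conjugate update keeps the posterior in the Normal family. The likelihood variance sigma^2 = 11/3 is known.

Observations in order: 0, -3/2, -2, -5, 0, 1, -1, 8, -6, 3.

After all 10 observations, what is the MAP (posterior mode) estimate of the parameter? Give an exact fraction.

obs 1: x=0 → posterior Normal(11/16, 55/48)
obs 2: x=-3/2 → posterior Normal(1/6, 55/63)
obs 3: x=-2 → posterior Normal(-1/4, 55/78)
obs 4: x=-5 → posterior Normal(-63/62, 55/93)
obs 5: x=0 → posterior Normal(-7/8, 55/108)
obs 6: x=1 → posterior Normal(-53/82, 55/123)
obs 7: x=-1 → posterior Normal(-63/92, 55/138)
obs 8: x=8 → posterior Normal(1/6, 55/153)
obs 9: x=-6 → posterior Normal(-43/112, 55/168)
obs 10: x=3 → posterior Normal(-13/122, 55/183)

-13/122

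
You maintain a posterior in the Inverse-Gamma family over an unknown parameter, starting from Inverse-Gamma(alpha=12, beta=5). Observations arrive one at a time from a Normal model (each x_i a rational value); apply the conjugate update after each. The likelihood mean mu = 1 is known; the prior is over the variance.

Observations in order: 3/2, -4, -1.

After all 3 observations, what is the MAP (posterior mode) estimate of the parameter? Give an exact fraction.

157/116

obs 1: x=3/2 → posterior Inverse-Gamma(25/2, 41/8)
obs 2: x=-4 → posterior Inverse-Gamma(13, 141/8)
obs 3: x=-1 → posterior Inverse-Gamma(27/2, 157/8)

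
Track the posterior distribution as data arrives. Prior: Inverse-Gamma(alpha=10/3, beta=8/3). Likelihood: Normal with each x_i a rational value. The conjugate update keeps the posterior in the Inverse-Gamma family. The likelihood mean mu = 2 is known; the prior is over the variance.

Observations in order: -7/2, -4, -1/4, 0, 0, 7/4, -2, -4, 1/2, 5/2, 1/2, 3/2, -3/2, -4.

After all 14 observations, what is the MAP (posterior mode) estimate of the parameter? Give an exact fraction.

4559/544

obs 1: x=-7/2 → posterior Inverse-Gamma(23/6, 427/24)
obs 2: x=-4 → posterior Inverse-Gamma(13/3, 859/24)
obs 3: x=-1/4 → posterior Inverse-Gamma(29/6, 3679/96)
obs 4: x=0 → posterior Inverse-Gamma(16/3, 3871/96)
obs 5: x=0 → posterior Inverse-Gamma(35/6, 4063/96)
obs 6: x=7/4 → posterior Inverse-Gamma(19/3, 2033/48)
obs 7: x=-2 → posterior Inverse-Gamma(41/6, 2417/48)
obs 8: x=-4 → posterior Inverse-Gamma(22/3, 3281/48)
obs 9: x=1/2 → posterior Inverse-Gamma(47/6, 3335/48)
obs 10: x=5/2 → posterior Inverse-Gamma(25/3, 3341/48)
obs 11: x=1/2 → posterior Inverse-Gamma(53/6, 3395/48)
obs 12: x=3/2 → posterior Inverse-Gamma(28/3, 3401/48)
obs 13: x=-3/2 → posterior Inverse-Gamma(59/6, 3695/48)
obs 14: x=-4 → posterior Inverse-Gamma(31/3, 4559/48)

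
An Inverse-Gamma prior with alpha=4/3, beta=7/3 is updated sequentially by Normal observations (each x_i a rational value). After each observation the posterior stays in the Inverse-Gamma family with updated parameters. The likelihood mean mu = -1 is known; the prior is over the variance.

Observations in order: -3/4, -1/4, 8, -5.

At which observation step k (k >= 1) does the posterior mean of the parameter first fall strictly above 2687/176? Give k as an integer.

obs 1: x=-3/4 → posterior Inverse-Gamma(11/6, 227/96)
obs 2: x=-1/4 → posterior Inverse-Gamma(7/3, 127/48)
obs 3: x=8 → posterior Inverse-Gamma(17/6, 2071/48)
obs 4: x=-5 → posterior Inverse-Gamma(10/3, 2455/48)

k = 3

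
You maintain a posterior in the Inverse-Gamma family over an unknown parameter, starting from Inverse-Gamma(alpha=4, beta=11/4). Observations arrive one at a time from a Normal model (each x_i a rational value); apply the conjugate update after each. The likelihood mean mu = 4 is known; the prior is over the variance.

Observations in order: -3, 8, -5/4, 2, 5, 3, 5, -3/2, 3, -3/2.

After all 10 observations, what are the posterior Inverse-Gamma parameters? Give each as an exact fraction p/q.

alpha=9, beta=2665/32

obs 1: x=-3 → posterior Inverse-Gamma(9/2, 109/4)
obs 2: x=8 → posterior Inverse-Gamma(5, 141/4)
obs 3: x=-5/4 → posterior Inverse-Gamma(11/2, 1569/32)
obs 4: x=2 → posterior Inverse-Gamma(6, 1633/32)
obs 5: x=5 → posterior Inverse-Gamma(13/2, 1649/32)
obs 6: x=3 → posterior Inverse-Gamma(7, 1665/32)
obs 7: x=5 → posterior Inverse-Gamma(15/2, 1681/32)
obs 8: x=-3/2 → posterior Inverse-Gamma(8, 2165/32)
obs 9: x=3 → posterior Inverse-Gamma(17/2, 2181/32)
obs 10: x=-3/2 → posterior Inverse-Gamma(9, 2665/32)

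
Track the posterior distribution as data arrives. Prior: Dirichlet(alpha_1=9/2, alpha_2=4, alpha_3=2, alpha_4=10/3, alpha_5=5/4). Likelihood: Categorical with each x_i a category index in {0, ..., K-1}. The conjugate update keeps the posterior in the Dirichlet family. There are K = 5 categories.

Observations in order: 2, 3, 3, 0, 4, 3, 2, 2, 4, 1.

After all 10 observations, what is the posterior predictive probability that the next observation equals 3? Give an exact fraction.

obs 1: x=2 → posterior Dirichlet(9/2, 4, 3, 10/3, 5/4)
obs 2: x=3 → posterior Dirichlet(9/2, 4, 3, 13/3, 5/4)
obs 3: x=3 → posterior Dirichlet(9/2, 4, 3, 16/3, 5/4)
obs 4: x=0 → posterior Dirichlet(11/2, 4, 3, 16/3, 5/4)
obs 5: x=4 → posterior Dirichlet(11/2, 4, 3, 16/3, 9/4)
obs 6: x=3 → posterior Dirichlet(11/2, 4, 3, 19/3, 9/4)
obs 7: x=2 → posterior Dirichlet(11/2, 4, 4, 19/3, 9/4)
obs 8: x=2 → posterior Dirichlet(11/2, 4, 5, 19/3, 9/4)
obs 9: x=4 → posterior Dirichlet(11/2, 4, 5, 19/3, 13/4)
obs 10: x=1 → posterior Dirichlet(11/2, 5, 5, 19/3, 13/4)

76/301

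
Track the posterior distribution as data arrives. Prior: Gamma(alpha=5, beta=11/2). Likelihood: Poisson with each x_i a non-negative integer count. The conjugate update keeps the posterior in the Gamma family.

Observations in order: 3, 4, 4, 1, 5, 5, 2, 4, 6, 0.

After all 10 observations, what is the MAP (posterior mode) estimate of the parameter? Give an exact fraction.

obs 1: x=3 → posterior Gamma(8, 13/2)
obs 2: x=4 → posterior Gamma(12, 15/2)
obs 3: x=4 → posterior Gamma(16, 17/2)
obs 4: x=1 → posterior Gamma(17, 19/2)
obs 5: x=5 → posterior Gamma(22, 21/2)
obs 6: x=5 → posterior Gamma(27, 23/2)
obs 7: x=2 → posterior Gamma(29, 25/2)
obs 8: x=4 → posterior Gamma(33, 27/2)
obs 9: x=6 → posterior Gamma(39, 29/2)
obs 10: x=0 → posterior Gamma(39, 31/2)

76/31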